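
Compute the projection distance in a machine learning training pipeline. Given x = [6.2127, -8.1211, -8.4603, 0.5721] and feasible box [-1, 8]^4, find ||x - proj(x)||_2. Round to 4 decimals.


Project each component onto [-1, 8].
clip(6.2127) = 6.2127, clip(-8.1211) = -1.0, clip(-8.4603) = -1.0, clip(0.5721) = 0.5721
Projection = [6.2127, -1.0, -1.0, 0.5721]
Squared diffs: [0.0, 50.7101, 55.6561, 0.0]
Distance = sqrt(106.3662) = 10.3134


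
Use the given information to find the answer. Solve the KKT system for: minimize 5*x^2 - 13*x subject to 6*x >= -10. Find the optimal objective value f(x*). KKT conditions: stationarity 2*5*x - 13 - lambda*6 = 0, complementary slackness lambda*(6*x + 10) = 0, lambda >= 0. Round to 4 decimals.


Step 1: Try lambda = 0 (constraint inactive).
Stationarity: 2*5*x - 13 = 0
x* = 13/(2*5) = 1.3
Check constraint: 6*1.3 = 7.8 >= -10 -- satisfied.
Step 2: Compute optimal value.
f(x*) = 5*1.3^2 - 13*1.3 = -8.45


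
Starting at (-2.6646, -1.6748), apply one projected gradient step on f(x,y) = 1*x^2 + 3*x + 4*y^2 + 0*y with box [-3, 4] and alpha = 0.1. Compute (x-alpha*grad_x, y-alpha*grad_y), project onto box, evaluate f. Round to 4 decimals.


Step 1: Compute gradient at (-2.6646, -1.6748).
grad_x = 2*1*-2.6646 + 3 = -2.3292
grad_y = 2*4*-1.6748 + 0 = -13.3984
Step 2: Gradient step.
x_raw = -2.6646 - 0.1*-2.3292 = -2.4317
y_raw = -1.6748 - 0.1*-13.3984 = -0.335
Step 3: Project onto [-3, 4].
x_proj = clip(-2.4317) = -2.4317
y_proj = clip(-0.335) = -0.335
Step 4: Evaluate f.
f(-2.4317, -0.335) = -0.9332


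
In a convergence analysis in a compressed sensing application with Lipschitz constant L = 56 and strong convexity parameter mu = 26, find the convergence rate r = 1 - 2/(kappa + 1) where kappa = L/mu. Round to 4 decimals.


Step 1: Compute the condition number.
kappa = L/mu = 56/26 = 2.1538
Step 2: Compute the convergence rate.
r = 1 - 2/(kappa + 1) = 1 - 2*mu/(L + mu) = (L - mu)/(L + mu) = 30/82 = 0.3659


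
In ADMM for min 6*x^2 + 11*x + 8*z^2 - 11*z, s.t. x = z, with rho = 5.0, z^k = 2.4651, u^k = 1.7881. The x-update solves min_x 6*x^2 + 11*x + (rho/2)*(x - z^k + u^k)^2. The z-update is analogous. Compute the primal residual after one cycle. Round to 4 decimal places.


ADMM iteration with rho = 5.0, z^k = 2.4651, u^k = 1.7881
Step 1: x-update.
Minimize 6*x^2 + 11*x + (5.0/2)*(x - 2.4651 + 1.7881)^2
FOC: (2*6 + 5.0)*x = -11 + 5.0*(2.4651 - 1.7881)
x^{k+1} = -0.4479
Step 2: z-update.
Minimize 8*z^2 - 11*z + (5.0/2)*(-0.4479 - z + 1.7881)^2
FOC: (2*8 + 5.0)*z = 11 + 5.0*(-0.4479 + 1.7881)
z^{k+1} = 0.8429
Step 3: u-update.
u^{k+1} = 1.7881 - 0.4479 - 0.8429 = 0.4973
Step 4: Primal residual = |-0.4479 - 0.8429| = 1.2908


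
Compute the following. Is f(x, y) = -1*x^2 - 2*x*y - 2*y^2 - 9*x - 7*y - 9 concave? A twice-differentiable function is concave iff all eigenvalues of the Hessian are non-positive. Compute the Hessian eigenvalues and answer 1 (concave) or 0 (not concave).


The Hessian of f(x,y) = -1*x^2 - 2*x*y - 2*y^2 - 9*x - 7*y - 9 is:
H = [[-2, -2], [-2, -4]]
Trace = -2 - 4 = -6
Determinant = -2*-4 - (-2)^2 = 4
Discriminant = (-6)^2 - 4*4 = 20.0
Eigenvalues: lambda_1 = -5.2361, lambda_2 = -0.7639
The function is concave.

1


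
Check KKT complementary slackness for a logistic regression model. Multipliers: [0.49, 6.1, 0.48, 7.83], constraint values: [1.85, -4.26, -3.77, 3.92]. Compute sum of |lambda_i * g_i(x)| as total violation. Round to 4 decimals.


KKT complementary slackness check:
lambda_1 * g_1 = 0.49 * 1.85 = 0.9065
lambda_2 * g_2 = 6.1 * -4.26 = -25.986
lambda_3 * g_3 = 0.48 * -3.77 = -1.8096
lambda_4 * g_4 = 7.83 * 3.92 = 30.6936
Total violation = 0.9065 + 25.986 + 1.8096 + 30.6936 = 59.3957


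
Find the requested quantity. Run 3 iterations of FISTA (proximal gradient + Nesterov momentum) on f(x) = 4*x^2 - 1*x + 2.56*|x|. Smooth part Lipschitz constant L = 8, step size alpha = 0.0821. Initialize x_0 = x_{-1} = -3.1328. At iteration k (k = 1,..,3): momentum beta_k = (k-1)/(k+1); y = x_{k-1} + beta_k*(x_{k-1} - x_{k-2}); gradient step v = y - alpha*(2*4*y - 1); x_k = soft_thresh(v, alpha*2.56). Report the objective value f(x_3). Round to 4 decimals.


FISTA on f(x) = 4*x^2 - 1*x + 2.56*|x|
L = 8, alpha = 0.0821
Iteration 1: beta = 0.0, y = -3.1328 + 0.0*(-3.1328 + 3.1328) = -3.1328
  grad(y) = -26.0624, v = y - alpha*grad = -0.9931
  prox(v) = soft_thresh(-0.9931, 0.2102) = -0.7829
Iteration 2: beta = 0.3333, y = -0.7829 + 0.3333*(-0.7829 + 3.1328) = 0.0004
  grad(y) = -0.9968, v = y - alpha*grad = 0.0822
  prox(v) = soft_thresh(0.0822, 0.2102) = 0.0
Iteration 3: beta = 0.5, y = 0.0 + 0.5*(0.0 + 0.7829) = 0.3915
  grad(y) = 2.1316, v = y - alpha*grad = 0.2164
  prox(v) = soft_thresh(0.2164, 0.2102) = 0.0063
f(x_3) = 4*0.0063^2 - 1*0.0063 + 2.56*|0.0063| = 0.0099


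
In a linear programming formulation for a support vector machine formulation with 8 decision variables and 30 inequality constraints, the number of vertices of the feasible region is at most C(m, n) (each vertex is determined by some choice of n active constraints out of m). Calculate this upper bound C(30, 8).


Each vertex corresponds to some choice of n active constraints out of m, so the number of vertices is at most C(m, n) = m! / (n!(m-n)!).
m = 30, n = 8
Numerator: 30 * 29 * 28 * 27 * 26 * 25 * 24 * 23
Denominator: 8! = 40320
C(30, 8) = 5852925


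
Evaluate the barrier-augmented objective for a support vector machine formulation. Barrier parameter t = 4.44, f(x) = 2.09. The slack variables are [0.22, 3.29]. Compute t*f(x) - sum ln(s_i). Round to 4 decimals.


Step 1: Compute log-barrier.
ln values: [-1.5141, 1.1909]
phi = -(-1.5141 + 1.1909) = 0.3232
Step 2: Compute augmented objective.
t*f(x) = 4.44*2.09 = 9.2796
Total = 9.2796 + 0.3232 = 9.6028


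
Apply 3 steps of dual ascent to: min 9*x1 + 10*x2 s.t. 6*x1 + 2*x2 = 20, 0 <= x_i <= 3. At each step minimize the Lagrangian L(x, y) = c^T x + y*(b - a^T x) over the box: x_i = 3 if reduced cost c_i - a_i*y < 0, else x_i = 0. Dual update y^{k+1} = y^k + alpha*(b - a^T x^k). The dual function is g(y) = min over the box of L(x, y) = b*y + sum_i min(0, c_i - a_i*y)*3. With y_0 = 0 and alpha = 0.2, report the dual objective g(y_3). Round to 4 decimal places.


Dual ascent for LP: min 9*x1 + 10*x2, 6*x1 + 2*x2 = 20, 0 <= x_i <= 3
Step 1: y^k = 0.0, reduced costs: (9.0, 10.0)
  x^k = (0.0, 0.0), subgradient = b - a^T x = 20.0
  y^{k+1} = 0.0 + 0.2*20.0 = 4.0
Step 2: y^k = 4.0, reduced costs: (-15.0, 2.0)
  x^k = (3.0, 0.0), subgradient = b - a^T x = 2.0
  y^{k+1} = 4.0 + 0.2*2.0 = 4.4
Step 3: y^k = 4.4, reduced costs: (-17.4, 1.2)
  x^k = (3.0, 0.0), subgradient = b - a^T x = 2.0
  y^{k+1} = 4.4 + 0.2*2.0 = 4.8
Dual objective at y_3 = 4.8: reduced costs (-19.8, 0.4), box minimizer x = (3.0, 0.0)
g(y_3) = b*y + (c1 - a1*y)*x1 + (c2 - a2*y)*x2 = 20*4.8 + (-19.8)*3.0 + 0.4*0.0 = 96.0 - 59.4 + 0.0 = 36.6


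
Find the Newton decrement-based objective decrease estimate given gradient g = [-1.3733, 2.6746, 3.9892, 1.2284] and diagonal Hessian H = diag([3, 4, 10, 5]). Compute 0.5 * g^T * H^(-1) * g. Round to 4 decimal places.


Step 1: H is diagonal, so H^(-1) * g = [-0.4578, 0.6687, 0.3989, 0.2457].
Step 2: g^T H^(-1) g = sum_i g_i^2 / H_ii
  = (-1.3733)^2/3 + (2.6746)^2/4 + (3.9892)^2/10 + (1.2284)^2/5
  = 0.6287 + 1.7884 + 1.5914 + 0.3018 = 4.3102
Step 3: Objective decrease = 0.5 * g^T H^(-1) g = 2.1551


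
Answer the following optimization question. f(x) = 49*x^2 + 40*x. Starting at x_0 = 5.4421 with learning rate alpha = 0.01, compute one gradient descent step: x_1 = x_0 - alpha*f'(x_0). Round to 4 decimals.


We compute the gradient at x_0 and apply the update.
f'(x) = 98*x + 40
f'(5.4421) = 98*5.4421 + 40 = 573.3258
x_1 = 5.4421 - 0.01*573.3258 = -0.2912


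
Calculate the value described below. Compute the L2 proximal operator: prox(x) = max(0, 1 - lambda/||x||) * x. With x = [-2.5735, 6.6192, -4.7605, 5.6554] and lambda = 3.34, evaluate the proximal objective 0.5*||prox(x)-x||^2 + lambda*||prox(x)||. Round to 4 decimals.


Step 1: Compute ||x||.
||x|| = 10.251
Step 2: Compute scaling factor.
scale = max(0, 1 - 3.34/10.251) = 0.6742
Step 3: prox(x) = [-1.735, 4.4625, -3.2094, 3.8127]
||prox(x)|| = 6.911
Step 4: Proximal objective.
0.5*||prox-x||^2 = 5.5778
lambda*||prox|| = 23.0827
Total = 28.6605


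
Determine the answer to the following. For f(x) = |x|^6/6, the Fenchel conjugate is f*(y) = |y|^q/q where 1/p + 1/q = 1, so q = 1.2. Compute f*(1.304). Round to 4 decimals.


The conjugate exponent q satisfies 1/p + 1/q = 1.
p = 6, so q = 6/(6 - 1) = 1.2
|y|^q = 1.304^1.2 = 1.3751
f*(1.304) = 1.3751 / 1.2 = 1.1459


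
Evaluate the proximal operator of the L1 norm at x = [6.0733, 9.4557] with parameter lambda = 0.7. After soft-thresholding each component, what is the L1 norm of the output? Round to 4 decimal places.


Soft-thresholding with lambda = 0.7:
prox(6.0733) = sign(6.0733)*max(|6.0733| - 0.7, 0) = 5.3733
prox(9.4557) = sign(9.4557)*max(|9.4557| - 0.7, 0) = 8.7557
prox(x) = [5.3733, 8.7557]
||prox(x)||_1 = 5.3733 + 8.7557 = 14.129


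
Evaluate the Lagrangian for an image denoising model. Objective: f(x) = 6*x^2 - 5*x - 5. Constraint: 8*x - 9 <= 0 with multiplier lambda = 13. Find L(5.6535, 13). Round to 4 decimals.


Step 1: Evaluate f(x).
f(5.6535) = 6*5.6535^2 - 5*5.6535 - 5 = 158.5049
Step 2: Evaluate g(x).
g(5.6535) = 8*5.6535 - 9 = 36.228
Step 3: Compute Lagrangian.
L = 158.5049 + 13*36.228 = 629.4689


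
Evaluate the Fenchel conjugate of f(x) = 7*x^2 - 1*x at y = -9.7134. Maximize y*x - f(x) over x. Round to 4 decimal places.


f*(y) = sup_x {y*x - a*x^2 - b*x} = sup_x {(y-b)*x - a*x^2}
FOC: (y - b) - 2a*x = 0 => x* = (y - b)/(2a)
x* = (-9.7134 + 1)/(2*7) = -0.6224
f*(-9.7134) = (y-b)^2/(4a) = (-9.7134 + 1)^2/(4*7)
= 75.9233/28 = 2.7115


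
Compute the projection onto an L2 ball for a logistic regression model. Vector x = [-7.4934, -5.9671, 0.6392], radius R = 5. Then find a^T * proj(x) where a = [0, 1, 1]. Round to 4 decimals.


Step 1: Compute ||x|| (intermediates to 6 decimals).
||x|| = sqrt((-7.4934)^2 + (-5.9671)^2 + 0.6392^2) = 9.600307
Step 2: Project.
Since ||x|| > R, scale = R/||x|| = 5/9.600307 = 0.520817, proj(x) = scale * x
proj(x) = [-3.90269, -3.107767, 0.332906]
Step 3: Dot product.
a^T * proj(x) = 0*(-3.90269) + 1*(-3.107767) + 1*0.332906 = -2.7749


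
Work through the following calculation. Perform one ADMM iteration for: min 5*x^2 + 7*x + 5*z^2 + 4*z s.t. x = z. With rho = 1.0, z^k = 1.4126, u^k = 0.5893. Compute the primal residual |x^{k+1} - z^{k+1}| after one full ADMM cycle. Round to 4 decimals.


ADMM iteration with rho = 1.0, z^k = 1.4126, u^k = 0.5893
Step 1: x-update.
Minimize 5*x^2 + 7*x + (1.0/2)*(x - 1.4126 + 0.5893)^2
FOC: (2*5 + 1.0)*x = -7 + 1.0*(1.4126 - 0.5893)
x^{k+1} = -0.5615
Step 2: z-update.
Minimize 5*z^2 + 4*z + (1.0/2)*(-0.5615 - z + 0.5893)^2
FOC: (2*5 + 1.0)*z = -4 + 1.0*(-0.5615 + 0.5893)
z^{k+1} = -0.3611
Step 3: u-update.
u^{k+1} = 0.5893 - 0.5615 + 0.3611 = 0.3889
Step 4: Primal residual = |-0.5615 + 0.3611| = 0.2004


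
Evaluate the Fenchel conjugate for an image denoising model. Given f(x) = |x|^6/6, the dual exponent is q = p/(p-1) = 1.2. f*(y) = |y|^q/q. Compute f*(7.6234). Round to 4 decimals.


The conjugate exponent q satisfies 1/p + 1/q = 1.
p = 6, so q = 6/(6 - 1) = 1.2
|y|^q = 7.6234^1.2 = 11.444
f*(7.6234) = 11.444 / 1.2 = 9.5367


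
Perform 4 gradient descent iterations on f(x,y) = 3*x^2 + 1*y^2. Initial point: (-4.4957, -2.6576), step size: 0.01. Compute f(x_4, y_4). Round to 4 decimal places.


Gradient descent on f(x,y) = 3*x^2 + 1*y^2.
Starting point: (-4.4957, -2.6576), alpha = 0.01
Step 1: grad_x = 2*3*-4.4957 = -26.9742, grad_y = 2*1*-2.6576 = -5.3152
  x_1 = -4.4957 - 0.01*-26.9742 = -4.226
  y_1 = -2.6576 - 0.01*-5.3152 = -2.6044
Step 2: grad_x = 2*3*-4.226 = -25.3557, grad_y = 2*1*-2.6044 = -5.2089
  x_2 = -4.226 - 0.01*-25.3557 = -3.9724
  y_2 = -2.6044 - 0.01*-5.2089 = -2.5524
Step 3: grad_x = 2*3*-3.9724 = -23.8344, grad_y = 2*1*-2.5524 = -5.1047
  x_3 = -3.9724 - 0.01*-23.8344 = -3.7341
  y_3 = -2.5524 - 0.01*-5.1047 = -2.5013
Step 4: grad_x = 2*3*-3.7341 = -22.4043, grad_y = 2*1*-2.5013 = -5.0026
  x_4 = -3.7341 - 0.01*-22.4043 = -3.51
  y_4 = -2.5013 - 0.01*-5.0026 = -2.4513
f(-3.51, -2.4513) = 3*(-3.51)^2 + 1*(-2.4513)^2 = 42.9694


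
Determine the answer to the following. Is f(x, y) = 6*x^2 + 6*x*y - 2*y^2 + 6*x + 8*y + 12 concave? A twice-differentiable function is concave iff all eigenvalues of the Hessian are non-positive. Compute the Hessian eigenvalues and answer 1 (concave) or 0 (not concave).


The Hessian of f(x,y) = 6*x^2 + 6*x*y - 2*y^2 + 6*x + 8*y + 12 is:
H = [[12, 6], [6, -4]]
Trace = 12 - 4 = 8
Determinant = 12*-4 - (6)^2 = -84
Discriminant = (8)^2 - 4*-84 = 400.0
Eigenvalues: lambda_1 = -6.0, lambda_2 = 14.0
The function is not concave.

0


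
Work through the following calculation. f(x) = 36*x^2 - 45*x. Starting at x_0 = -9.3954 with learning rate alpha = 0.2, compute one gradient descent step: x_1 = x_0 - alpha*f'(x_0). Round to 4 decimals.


We compute the gradient at x_0 and apply the update.
f'(x) = 72*x - 45
f'(-9.3954) = 72*-9.3954 - 45 = -721.4688
x_1 = -9.3954 - 0.2*-721.4688 = 134.8984


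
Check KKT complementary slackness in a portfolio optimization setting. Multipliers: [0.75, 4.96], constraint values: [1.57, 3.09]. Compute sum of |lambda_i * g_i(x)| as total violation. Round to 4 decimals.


KKT complementary slackness check:
lambda_1 * g_1 = 0.75 * 1.57 = 1.1775
lambda_2 * g_2 = 4.96 * 3.09 = 15.3264
Total violation = 1.1775 + 15.3264 = 16.5039


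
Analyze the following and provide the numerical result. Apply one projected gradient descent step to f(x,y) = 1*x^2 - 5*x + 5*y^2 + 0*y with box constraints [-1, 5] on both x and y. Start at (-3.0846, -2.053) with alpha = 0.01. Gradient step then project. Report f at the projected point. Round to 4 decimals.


Step 1: Compute gradient at (-3.0846, -2.053).
grad_x = 2*1*-3.0846 - 5 = -11.1692
grad_y = 2*5*-2.053 + 0 = -20.53
Step 2: Gradient step.
x_raw = -3.0846 - 0.01*-11.1692 = -2.9729
y_raw = -2.053 - 0.01*-20.53 = -1.8477
Step 3: Project onto [-1, 5].
x_proj = clip(-2.9729) = -1.0
y_proj = clip(-1.8477) = -1.0
Step 4: Evaluate f.
f(-1.0, -1.0) = 11.0


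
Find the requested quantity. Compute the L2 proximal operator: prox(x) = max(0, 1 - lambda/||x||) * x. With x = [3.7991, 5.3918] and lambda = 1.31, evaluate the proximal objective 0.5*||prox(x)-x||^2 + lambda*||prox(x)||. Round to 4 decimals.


Step 1: Compute ||x||.
||x|| = 6.5958
Step 2: Compute scaling factor.
scale = max(0, 1 - 1.31/6.5958) = 0.8014
Step 3: prox(x) = [3.0446, 4.3209]
||prox(x)|| = 5.2858
Step 4: Proximal objective.
0.5*||prox-x||^2 = 0.8581
lambda*||prox|| = 6.9244
Total = 7.7825


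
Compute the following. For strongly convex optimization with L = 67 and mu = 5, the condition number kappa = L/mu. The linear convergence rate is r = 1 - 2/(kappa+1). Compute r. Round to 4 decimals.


Step 1: Compute the condition number.
kappa = L/mu = 67/5 = 13.4
Step 2: Compute the convergence rate.
r = 1 - 2/(kappa + 1) = 1 - 2*mu/(L + mu) = (L - mu)/(L + mu) = 62/72 = 0.8611


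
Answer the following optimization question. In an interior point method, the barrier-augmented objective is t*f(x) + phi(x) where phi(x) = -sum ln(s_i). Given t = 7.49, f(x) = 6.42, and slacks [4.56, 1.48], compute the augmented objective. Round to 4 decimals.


Step 1: Compute log-barrier.
ln values: [1.5173, 0.392]
phi = -(1.5173 + 0.392) = -1.9094
Step 2: Compute augmented objective.
t*f(x) = 7.49*6.42 = 48.0858
Total = 48.0858 - 1.9094 = 46.1764


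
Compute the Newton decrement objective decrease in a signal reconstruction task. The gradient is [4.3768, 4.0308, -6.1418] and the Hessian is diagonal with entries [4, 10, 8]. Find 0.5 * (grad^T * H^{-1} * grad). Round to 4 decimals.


Step 1: H is diagonal, so H^(-1) * g = [1.0942, 0.4031, -0.7677].
Step 2: g^T H^(-1) g = sum_i g_i^2 / H_ii
  = (4.3768)^2/4 + (4.0308)^2/10 + (-6.1418)^2/8
  = 4.7891 + 1.6247 + 4.7152 = 11.129
Step 3: Objective decrease = 0.5 * g^T H^(-1) g = 5.5645


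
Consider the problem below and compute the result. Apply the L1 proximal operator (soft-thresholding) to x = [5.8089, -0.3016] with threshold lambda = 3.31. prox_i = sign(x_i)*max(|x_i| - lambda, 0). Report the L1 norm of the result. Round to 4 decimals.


Soft-thresholding with lambda = 3.31:
prox(5.8089) = sign(5.8089)*max(|5.8089| - 3.31, 0) = 2.4989
prox(-0.3016) = sign(-0.3016)*max(|-0.3016| - 3.31, 0) = 0.0
prox(x) = [2.4989, 0.0]
||prox(x)||_1 = 2.4989 + 0.0 = 2.4989


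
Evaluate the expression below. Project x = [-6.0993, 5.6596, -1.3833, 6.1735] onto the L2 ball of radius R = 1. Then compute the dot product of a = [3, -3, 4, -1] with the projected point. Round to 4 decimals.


Step 1: Compute ||x|| (intermediates to 6 decimals).
||x|| = sqrt((-6.0993)^2 + 5.6596^2 + (-1.3833)^2 + 6.1735^2) = 10.452663
Step 2: Project.
Since ||x|| > R, scale = R/||x|| = 1/10.452663 = 0.095669, proj(x) = scale * x
proj(x) = [-0.583514, 0.541448, -0.132339, 0.590613]
Step 3: Dot product.
a^T * proj(x) = 3*(-0.583514) - 3*0.541448 + 4*(-0.132339) - 1*0.590613 = -4.4949


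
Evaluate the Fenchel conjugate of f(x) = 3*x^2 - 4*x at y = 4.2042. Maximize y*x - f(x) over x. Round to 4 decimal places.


f*(y) = sup_x {y*x - a*x^2 - b*x} = sup_x {(y-b)*x - a*x^2}
FOC: (y - b) - 2a*x = 0 => x* = (y - b)/(2a)
x* = (4.2042 + 4)/(2*3) = 1.3674
f*(4.2042) = (y-b)^2/(4a) = (4.2042 + 4)^2/(4*3)
= 67.3089/12 = 5.6091


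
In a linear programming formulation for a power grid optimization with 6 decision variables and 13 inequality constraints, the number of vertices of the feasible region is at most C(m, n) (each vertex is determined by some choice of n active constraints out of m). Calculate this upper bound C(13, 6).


Each vertex corresponds to some choice of n active constraints out of m, so the number of vertices is at most C(m, n) = m! / (n!(m-n)!).
m = 13, n = 6
Numerator: 13 * 12 * 11 * 10 * 9 * 8
Denominator: 6! = 720
C(13, 6) = 1716


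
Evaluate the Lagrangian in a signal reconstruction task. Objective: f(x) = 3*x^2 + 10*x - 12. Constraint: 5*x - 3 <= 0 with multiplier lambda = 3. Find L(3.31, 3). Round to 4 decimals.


Step 1: Evaluate f(x).
f(3.31) = 3*3.31^2 + 10*3.31 - 12 = 53.9683
Step 2: Evaluate g(x).
g(3.31) = 5*3.31 - 3 = 13.55
Step 3: Compute Lagrangian.
L = 53.9683 + 3*13.55 = 94.6183


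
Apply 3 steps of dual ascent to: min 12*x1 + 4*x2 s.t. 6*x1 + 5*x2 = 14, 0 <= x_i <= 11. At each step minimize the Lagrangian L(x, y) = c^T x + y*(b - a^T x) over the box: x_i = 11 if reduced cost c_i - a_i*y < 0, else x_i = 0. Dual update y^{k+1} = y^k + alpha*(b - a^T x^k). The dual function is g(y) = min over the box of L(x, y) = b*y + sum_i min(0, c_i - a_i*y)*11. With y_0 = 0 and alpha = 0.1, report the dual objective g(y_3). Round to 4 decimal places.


Dual ascent for LP: min 12*x1 + 4*x2, 6*x1 + 5*x2 = 14, 0 <= x_i <= 11
Step 1: y^k = 0.0, reduced costs: (12.0, 4.0)
  x^k = (0.0, 0.0), subgradient = b - a^T x = 14.0
  y^{k+1} = 0.0 + 0.1*14.0 = 1.4
Step 2: y^k = 1.4, reduced costs: (3.6, -3.0)
  x^k = (0.0, 11.0), subgradient = b - a^T x = -41.0
  y^{k+1} = 1.4 + 0.1*-41.0 = -2.7
Step 3: y^k = -2.7, reduced costs: (28.2, 17.5)
  x^k = (0.0, 0.0), subgradient = b - a^T x = 14.0
  y^{k+1} = -2.7 + 0.1*14.0 = -1.3
Dual objective at y_3 = -1.3: reduced costs (19.8, 10.5), box minimizer x = (0.0, 0.0)
g(y_3) = b*y + (c1 - a1*y)*x1 + (c2 - a2*y)*x2 = 14*(-1.3) + 19.8*0.0 + 10.5*0.0 = -18.2 + 0.0 + 0.0 = -18.2


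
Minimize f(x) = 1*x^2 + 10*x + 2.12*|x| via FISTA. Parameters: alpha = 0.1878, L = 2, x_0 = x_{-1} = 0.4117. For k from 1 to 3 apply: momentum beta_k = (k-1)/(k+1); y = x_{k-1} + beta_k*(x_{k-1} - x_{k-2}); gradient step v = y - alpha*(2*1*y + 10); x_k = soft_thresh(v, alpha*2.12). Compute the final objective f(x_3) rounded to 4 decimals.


FISTA on f(x) = 1*x^2 + 10*x + 2.12*|x|
L = 2, alpha = 0.1878
Iteration 1: beta = 0.0, y = 0.4117 + 0.0*(0.4117 - 0.4117) = 0.4117
  grad(y) = 10.8234, v = y - alpha*grad = -1.6209
  prox(v) = soft_thresh(-1.6209, 0.3981) = -1.2228
Iteration 2: beta = 0.3333, y = -1.2228 + 0.3333*(-1.2228 - 0.4117) = -1.7676
  grad(y) = 6.4647, v = y - alpha*grad = -2.9817
  prox(v) = soft_thresh(-2.9817, 0.3981) = -2.5836
Iteration 3: beta = 0.5, y = -2.5836 + 0.5*(-2.5836 + 1.2228) = -3.264
  grad(y) = 3.4721, v = y - alpha*grad = -3.916
  prox(v) = soft_thresh(-3.916, 0.3981) = -3.5179
f(x_3) = 1*(-3.5179)^2 + 10*(-3.5179) + 2.12*|-3.5179| = -15.3454


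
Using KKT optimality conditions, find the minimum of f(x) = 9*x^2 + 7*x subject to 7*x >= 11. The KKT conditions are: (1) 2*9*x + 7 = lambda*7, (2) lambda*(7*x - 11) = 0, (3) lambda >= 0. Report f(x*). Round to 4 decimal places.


Step 1: Try lambda = 0 (constraint inactive).
x_unc = -7/(2*9) = -0.3889
Check: 7*-0.3889 = -2.7223 < 11 -- violated!
Step 2: Constraint must be active: 7*x = 11
x* = 11/7 = 1.5714 (rounded; the exact value 11/7 is used below)
lambda = (2*9*(11/7) + 7)/7 = 5.0408
Step 3: Compute optimal value.
f(x*) = 9*(11/7)^2 + 7*(11/7) = 33.2245


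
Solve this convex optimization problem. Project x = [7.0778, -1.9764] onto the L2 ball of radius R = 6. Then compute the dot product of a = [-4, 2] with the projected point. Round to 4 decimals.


Step 1: Compute ||x|| (intermediates to 6 decimals).
||x|| = sqrt(7.0778^2 + (-1.9764)^2) = 7.348565
Step 2: Project.
Since ||x|| > R, scale = R/||x|| = 6/7.348565 = 0.816486, proj(x) = scale * x
proj(x) = [5.778925, -1.613703]
Step 3: Dot product.
a^T * proj(x) = -4*5.778925 + 2*(-1.613703) = -26.3431


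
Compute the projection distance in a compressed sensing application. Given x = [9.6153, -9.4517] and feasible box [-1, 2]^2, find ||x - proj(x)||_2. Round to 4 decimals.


Project each component onto [-1, 2].
clip(9.6153) = 2.0, clip(-9.4517) = -1.0
Projection = [2.0, -1.0]
Squared diffs: [57.9928, 71.4312]
Distance = sqrt(129.424) = 11.3765


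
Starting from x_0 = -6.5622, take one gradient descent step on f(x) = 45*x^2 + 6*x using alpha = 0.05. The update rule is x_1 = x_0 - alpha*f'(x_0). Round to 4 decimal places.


We compute the gradient at x_0 and apply the update.
f'(x) = 90*x + 6
f'(-6.5622) = 90*-6.5622 + 6 = -584.598
x_1 = -6.5622 - 0.05*-584.598 = 22.6677


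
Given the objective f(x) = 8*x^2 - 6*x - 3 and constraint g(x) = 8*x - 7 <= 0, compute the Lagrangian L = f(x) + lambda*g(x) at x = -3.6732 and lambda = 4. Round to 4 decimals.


Step 1: Evaluate f(x).
f(-3.6732) = 8*(-3.6732)^2 - 6*(-3.6732) - 3 = 126.9784
Step 2: Evaluate g(x).
g(-3.6732) = 8*-3.6732 - 7 = -36.3856
Step 3: Compute Lagrangian.
L = 126.9784 + 4*-36.3856 = -18.564


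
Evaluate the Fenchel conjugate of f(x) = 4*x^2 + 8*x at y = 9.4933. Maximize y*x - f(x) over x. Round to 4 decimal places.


f*(y) = sup_x {y*x - a*x^2 - b*x} = sup_x {(y-b)*x - a*x^2}
FOC: (y - b) - 2a*x = 0 => x* = (y - b)/(2a)
x* = (9.4933 - 8)/(2*4) = 0.1867
f*(9.4933) = (y-b)^2/(4a) = (9.4933 - 8)^2/(4*4)
= 2.2299/16 = 0.1394


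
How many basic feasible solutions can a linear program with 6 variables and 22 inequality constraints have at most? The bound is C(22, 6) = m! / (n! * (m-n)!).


Each vertex corresponds to some choice of n active constraints out of m, so the number of vertices is at most C(m, n) = m! / (n!(m-n)!).
m = 22, n = 6
Numerator: 22 * 21 * 20 * 19 * 18 * 17
Denominator: 6! = 720
C(22, 6) = 74613


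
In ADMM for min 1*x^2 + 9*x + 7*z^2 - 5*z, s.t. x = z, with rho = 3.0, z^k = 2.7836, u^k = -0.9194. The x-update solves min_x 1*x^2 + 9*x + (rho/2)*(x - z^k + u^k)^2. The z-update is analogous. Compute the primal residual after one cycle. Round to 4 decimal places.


ADMM iteration with rho = 3.0, z^k = 2.7836, u^k = -0.9194
Step 1: x-update.
Minimize 1*x^2 + 9*x + (3.0/2)*(x - 2.7836 - 0.9194)^2
FOC: (2*1 + 3.0)*x = -9 + 3.0*(2.7836 + 0.9194)
x^{k+1} = 0.4218
Step 2: z-update.
Minimize 7*z^2 - 5*z + (3.0/2)*(0.4218 - z - 0.9194)^2
FOC: (2*7 + 3.0)*z = 5 + 3.0*(0.4218 - 0.9194)
z^{k+1} = 0.2063
Step 3: u-update.
u^{k+1} = -0.9194 + 0.4218 - 0.2063 = -0.7039
Step 4: Primal residual = |0.4218 - 0.2063| = 0.2155


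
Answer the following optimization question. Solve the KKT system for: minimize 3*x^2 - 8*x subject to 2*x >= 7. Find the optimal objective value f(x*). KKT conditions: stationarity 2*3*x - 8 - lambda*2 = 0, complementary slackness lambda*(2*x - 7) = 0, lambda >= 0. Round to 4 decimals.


Step 1: Try lambda = 0 (constraint inactive).
x_unc = 8/(2*3) = 1.3333
Check: 2*1.3333 = 2.6666 < 7 -- violated!
Step 2: Constraint must be active: 2*x = 7
x* = 7/2 = 3.5
lambda = (2*3*3.5 - 8)/2 = 6.5
Step 3: Compute optimal value.
f(x*) = 3*3.5^2 - 8*3.5 = 8.75


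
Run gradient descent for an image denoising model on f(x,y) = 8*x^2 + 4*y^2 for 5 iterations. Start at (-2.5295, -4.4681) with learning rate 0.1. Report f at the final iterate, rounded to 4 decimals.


Gradient descent on f(x,y) = 8*x^2 + 4*y^2.
Starting point: (-2.5295, -4.4681), alpha = 0.1
Step 1: grad_x = 2*8*-2.5295 = -40.472, grad_y = 2*4*-4.4681 = -35.7448
  x_1 = -2.5295 - 0.1*-40.472 = 1.5177
  y_1 = -4.4681 - 0.1*-35.7448 = -0.8936
Step 2: grad_x = 2*8*1.5177 = 24.2832, grad_y = 2*4*-0.8936 = -7.149
  x_2 = 1.5177 - 0.1*24.2832 = -0.9106
  y_2 = -0.8936 - 0.1*-7.149 = -0.1787
Step 3: grad_x = 2*8*-0.9106 = -14.5699, grad_y = 2*4*-0.1787 = -1.4298
  x_3 = -0.9106 - 0.1*-14.5699 = 0.5464
  y_3 = -0.1787 - 0.1*-1.4298 = -0.0357
Step 4: grad_x = 2*8*0.5464 = 8.742, grad_y = 2*4*-0.0357 = -0.286
  x_4 = 0.5464 - 0.1*8.742 = -0.3278
  y_4 = -0.0357 - 0.1*-0.286 = -0.0071
Step 5: grad_x = 2*8*-0.3278 = -5.2452, grad_y = 2*4*-0.0071 = -0.0572
  x_5 = -0.3278 - 0.1*-5.2452 = 0.1967
  y_5 = -0.0071 - 0.1*-0.0572 = -0.0014
f(0.1967, -0.0014) = 8*0.1967^2 + 4*(-0.0014)^2 = 0.3095


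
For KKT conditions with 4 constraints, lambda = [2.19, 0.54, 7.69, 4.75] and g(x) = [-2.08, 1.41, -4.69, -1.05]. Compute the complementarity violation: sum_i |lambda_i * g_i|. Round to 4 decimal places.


KKT complementary slackness check:
lambda_1 * g_1 = 2.19 * -2.08 = -4.5552
lambda_2 * g_2 = 0.54 * 1.41 = 0.7614
lambda_3 * g_3 = 7.69 * -4.69 = -36.0661
lambda_4 * g_4 = 4.75 * -1.05 = -4.9875
Total violation = 4.5552 + 0.7614 + 36.0661 + 4.9875 = 46.3702


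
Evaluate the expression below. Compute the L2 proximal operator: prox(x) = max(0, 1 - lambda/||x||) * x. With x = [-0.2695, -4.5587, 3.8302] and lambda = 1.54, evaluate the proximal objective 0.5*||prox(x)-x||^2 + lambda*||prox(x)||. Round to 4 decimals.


Step 1: Compute ||x||.
||x|| = 5.9603
Step 2: Compute scaling factor.
scale = max(0, 1 - 1.54/5.9603) = 0.7416
Step 3: prox(x) = [-0.1999, -3.3808, 2.8406]
||prox(x)|| = 4.4203
Step 4: Proximal objective.
0.5*||prox-x||^2 = 1.1858
lambda*||prox|| = 6.8073
Total = 7.993


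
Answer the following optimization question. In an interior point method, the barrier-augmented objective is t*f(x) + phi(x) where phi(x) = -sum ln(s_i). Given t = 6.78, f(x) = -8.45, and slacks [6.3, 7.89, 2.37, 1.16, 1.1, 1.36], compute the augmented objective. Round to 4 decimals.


Step 1: Compute log-barrier.
ln values: [1.8405, 2.0656, 0.8629, 0.1484, 0.0953, 0.3075]
phi = -(1.8405 + 2.0656 + 0.8629 + 0.1484 + 0.0953 + 0.3075) = -5.3203
Step 2: Compute augmented objective.
t*f(x) = 6.78*-8.45 = -57.291
Total = -57.291 - 5.3203 = -62.6113


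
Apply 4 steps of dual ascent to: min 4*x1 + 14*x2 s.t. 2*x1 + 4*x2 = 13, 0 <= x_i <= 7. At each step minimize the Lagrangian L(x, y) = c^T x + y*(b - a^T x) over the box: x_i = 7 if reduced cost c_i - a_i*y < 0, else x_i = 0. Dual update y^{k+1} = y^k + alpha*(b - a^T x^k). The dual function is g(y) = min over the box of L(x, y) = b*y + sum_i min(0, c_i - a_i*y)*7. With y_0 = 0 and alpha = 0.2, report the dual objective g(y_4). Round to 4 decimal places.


Dual ascent for LP: min 4*x1 + 14*x2, 2*x1 + 4*x2 = 13, 0 <= x_i <= 7
Step 1: y^k = 0.0, reduced costs: (4.0, 14.0)
  x^k = (0.0, 0.0), subgradient = b - a^T x = 13.0
  y^{k+1} = 0.0 + 0.2*13.0 = 2.6
Step 2: y^k = 2.6, reduced costs: (-1.2, 3.6)
  x^k = (7.0, 0.0), subgradient = b - a^T x = -1.0
  y^{k+1} = 2.6 + 0.2*-1.0 = 2.4
Step 3: y^k = 2.4, reduced costs: (-0.8, 4.4)
  x^k = (7.0, 0.0), subgradient = b - a^T x = -1.0
  y^{k+1} = 2.4 + 0.2*-1.0 = 2.2
Step 4: y^k = 2.2, reduced costs: (-0.4, 5.2)
  x^k = (7.0, 0.0), subgradient = b - a^T x = -1.0
  y^{k+1} = 2.2 + 0.2*-1.0 = 2.0
Dual objective at y_4 = 2.0: reduced costs (0.0, 6.0), box minimizer x = (0.0, 0.0)
g(y_4) = b*y + (c1 - a1*y)*x1 + (c2 - a2*y)*x2 = 13*2.0 + 0.0*0.0 + 6.0*0.0 = 26.0 + 0.0 + 0.0 = 26.0


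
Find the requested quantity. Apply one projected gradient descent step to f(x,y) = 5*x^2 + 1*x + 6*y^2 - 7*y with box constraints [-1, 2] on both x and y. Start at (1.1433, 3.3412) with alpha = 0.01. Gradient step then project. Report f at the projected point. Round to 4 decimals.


Step 1: Compute gradient at (1.1433, 3.3412).
grad_x = 2*5*1.1433 + 1 = 12.433
grad_y = 2*6*3.3412 - 7 = 33.0944
Step 2: Gradient step.
x_raw = 1.1433 - 0.01*12.433 = 1.019
y_raw = 3.3412 - 0.01*33.0944 = 3.0103
Step 3: Project onto [-1, 2].
x_proj = clip(1.019) = 1.019
y_proj = clip(3.0103) = 2.0
Step 4: Evaluate f.
f(1.019, 2.0) = 16.2105


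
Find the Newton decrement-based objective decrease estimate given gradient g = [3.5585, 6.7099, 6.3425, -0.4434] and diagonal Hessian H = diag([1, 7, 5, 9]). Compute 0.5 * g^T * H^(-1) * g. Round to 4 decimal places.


Step 1: H is diagonal, so H^(-1) * g = [3.5585, 0.9586, 1.2685, -0.0493].
Step 2: g^T H^(-1) g = sum_i g_i^2 / H_ii
  = (3.5585)^2/1 + (6.7099)^2/7 + (6.3425)^2/5 + (-0.4434)^2/9
  = 12.6629 + 6.4318 + 8.0455 + 0.0218 = 27.1621
Step 3: Objective decrease = 0.5 * g^T H^(-1) g = 13.581


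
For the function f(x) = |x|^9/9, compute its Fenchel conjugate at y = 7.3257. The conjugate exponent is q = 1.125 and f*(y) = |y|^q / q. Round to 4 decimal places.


The conjugate exponent q satisfies 1/p + 1/q = 1.
p = 9, so q = 9/(9 - 1) = 1.125
|y|^q = 7.3257^1.125 = 9.3963
f*(7.3257) = 9.3963 / 1.125 = 8.3522


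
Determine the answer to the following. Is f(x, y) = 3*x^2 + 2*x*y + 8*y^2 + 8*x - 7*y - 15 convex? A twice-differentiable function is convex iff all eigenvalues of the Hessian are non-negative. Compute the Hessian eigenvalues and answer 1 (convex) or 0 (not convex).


The Hessian of f(x,y) = 3*x^2 + 2*x*y + 8*y^2 + 8*x - 7*y - 15 is:
H = [[6, 2], [2, 16]]
Trace = 6 + 16 = 22
Determinant = 6*16 - (2)^2 = 92
Discriminant = (22)^2 - 4*92 = 116.0
Eigenvalues: lambda_1 = 5.6148, lambda_2 = 16.3852
The function is convex.

1


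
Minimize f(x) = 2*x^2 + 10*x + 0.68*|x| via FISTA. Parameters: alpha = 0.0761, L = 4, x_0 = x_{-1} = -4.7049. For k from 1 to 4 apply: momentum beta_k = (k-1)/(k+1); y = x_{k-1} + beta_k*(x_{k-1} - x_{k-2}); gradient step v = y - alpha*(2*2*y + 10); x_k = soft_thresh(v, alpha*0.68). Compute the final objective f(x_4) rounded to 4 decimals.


FISTA on f(x) = 2*x^2 + 10*x + 0.68*|x|
L = 4, alpha = 0.0761
Iteration 1: beta = 0.0, y = -4.7049 + 0.0*(-4.7049 + 4.7049) = -4.7049
  grad(y) = -8.8196, v = y - alpha*grad = -4.0337
  prox(v) = soft_thresh(-4.0337, 0.0517) = -3.982
Iteration 2: beta = 0.3333, y = -3.982 + 0.3333*(-3.982 + 4.7049) = -3.741
  grad(y) = -4.964, v = y - alpha*grad = -3.3632
  prox(v) = soft_thresh(-3.3632, 0.0517) = -3.3115
Iteration 3: beta = 0.5, y = -3.3115 + 0.5*(-3.3115 + 3.982) = -2.9763
  grad(y) = -1.905, v = y - alpha*grad = -2.8313
  prox(v) = soft_thresh(-2.8313, 0.0517) = -2.7795
Iteration 4: beta = 0.6, y = -2.7795 + 0.6*(-2.7795 + 3.3115) = -2.4604
  grad(y) = 0.1586, v = y - alpha*grad = -2.4724
  prox(v) = soft_thresh(-2.4724, 0.0517) = -2.4207
f(x_4) = 2*(-2.4207)^2 + 10*(-2.4207) + 0.68*|-2.4207| = -10.8414


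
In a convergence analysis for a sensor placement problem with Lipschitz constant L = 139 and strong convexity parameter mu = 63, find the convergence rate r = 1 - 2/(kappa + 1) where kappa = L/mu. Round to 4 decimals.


Step 1: Compute the condition number.
kappa = L/mu = 139/63 = 2.2063
Step 2: Compute the convergence rate.
r = 1 - 2/(kappa + 1) = 1 - 2*mu/(L + mu) = (L - mu)/(L + mu) = 76/202 = 0.3762


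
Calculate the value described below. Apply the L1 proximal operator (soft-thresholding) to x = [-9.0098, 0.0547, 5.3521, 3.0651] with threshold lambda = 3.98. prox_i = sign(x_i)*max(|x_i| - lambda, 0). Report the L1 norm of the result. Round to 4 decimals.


Soft-thresholding with lambda = 3.98:
prox(-9.0098) = sign(-9.0098)*max(|-9.0098| - 3.98, 0) = -5.0298
prox(0.0547) = sign(0.0547)*max(|0.0547| - 3.98, 0) = 0.0
prox(5.3521) = sign(5.3521)*max(|5.3521| - 3.98, 0) = 1.3721
prox(3.0651) = sign(3.0651)*max(|3.0651| - 3.98, 0) = 0.0
prox(x) = [-5.0298, 0.0, 1.3721, 0.0]
||prox(x)||_1 = 5.0298 + 0.0 + 1.3721 + 0.0 = 6.4019


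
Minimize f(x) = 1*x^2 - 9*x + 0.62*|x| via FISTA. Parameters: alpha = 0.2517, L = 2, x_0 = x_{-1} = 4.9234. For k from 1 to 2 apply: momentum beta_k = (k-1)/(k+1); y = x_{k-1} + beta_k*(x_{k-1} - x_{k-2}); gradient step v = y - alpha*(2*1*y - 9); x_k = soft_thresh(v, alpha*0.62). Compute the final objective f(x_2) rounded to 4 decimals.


FISTA on f(x) = 1*x^2 - 9*x + 0.62*|x|
L = 2, alpha = 0.2517
Iteration 1: beta = 0.0, y = 4.9234 + 0.0*(4.9234 - 4.9234) = 4.9234
  grad(y) = 0.8468, v = y - alpha*grad = 4.7103
  prox(v) = soft_thresh(4.7103, 0.1561) = 4.5542
Iteration 2: beta = 0.3333, y = 4.5542 + 0.3333*(4.5542 - 4.9234) = 4.4311
  grad(y) = -0.1377, v = y - alpha*grad = 4.4658
  prox(v) = soft_thresh(4.4658, 0.1561) = 4.3098
f(x_2) = 1*4.3098^2 - 9*4.3098 + 0.62*|4.3098| = -17.5418


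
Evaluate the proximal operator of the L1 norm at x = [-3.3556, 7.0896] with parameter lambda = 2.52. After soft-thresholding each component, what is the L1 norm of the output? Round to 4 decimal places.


Soft-thresholding with lambda = 2.52:
prox(-3.3556) = sign(-3.3556)*max(|-3.3556| - 2.52, 0) = -0.8356
prox(7.0896) = sign(7.0896)*max(|7.0896| - 2.52, 0) = 4.5696
prox(x) = [-0.8356, 4.5696]
||prox(x)||_1 = 0.8356 + 4.5696 = 5.4052


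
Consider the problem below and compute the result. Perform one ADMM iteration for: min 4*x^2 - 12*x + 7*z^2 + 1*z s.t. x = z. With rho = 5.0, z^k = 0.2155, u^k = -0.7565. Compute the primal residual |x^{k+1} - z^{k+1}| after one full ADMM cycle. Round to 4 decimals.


ADMM iteration with rho = 5.0, z^k = 0.2155, u^k = -0.7565
Step 1: x-update.
Minimize 4*x^2 - 12*x + (5.0/2)*(x - 0.2155 - 0.7565)^2
FOC: (2*4 + 5.0)*x = 12 + 5.0*(0.2155 + 0.7565)
x^{k+1} = 1.2969
Step 2: z-update.
Minimize 7*z^2 + 1*z + (5.0/2)*(1.2969 - z - 0.7565)^2
FOC: (2*7 + 5.0)*z = -1 + 5.0*(1.2969 - 0.7565)
z^{k+1} = 0.0896
Step 3: u-update.
u^{k+1} = -0.7565 + 1.2969 - 0.0896 = 0.4508
Step 4: Primal residual = |1.2969 - 0.0896| = 1.2073


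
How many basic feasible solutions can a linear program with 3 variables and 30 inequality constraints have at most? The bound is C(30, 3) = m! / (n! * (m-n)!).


Each vertex corresponds to some choice of n active constraints out of m, so the number of vertices is at most C(m, n) = m! / (n!(m-n)!).
m = 30, n = 3
Numerator: 30 * 29 * 28
Denominator: 3! = 6
C(30, 3) = 4060


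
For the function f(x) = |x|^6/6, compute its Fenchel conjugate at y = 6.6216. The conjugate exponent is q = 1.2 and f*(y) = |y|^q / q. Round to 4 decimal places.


The conjugate exponent q satisfies 1/p + 1/q = 1.
p = 6, so q = 6/(6 - 1) = 1.2
|y|^q = 6.6216^1.2 = 9.664
f*(6.6216) = 9.664 / 1.2 = 8.0533


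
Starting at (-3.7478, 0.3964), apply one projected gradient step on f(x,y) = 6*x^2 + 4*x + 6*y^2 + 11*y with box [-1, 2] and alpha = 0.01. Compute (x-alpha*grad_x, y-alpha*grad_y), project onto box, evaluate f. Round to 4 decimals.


Step 1: Compute gradient at (-3.7478, 0.3964).
grad_x = 2*6*-3.7478 + 4 = -40.9736
grad_y = 2*6*0.3964 + 11 = 15.7568
Step 2: Gradient step.
x_raw = -3.7478 - 0.01*-40.9736 = -3.3381
y_raw = 0.3964 - 0.01*15.7568 = 0.2388
Step 3: Project onto [-1, 2].
x_proj = clip(-3.3381) = -1.0
y_proj = clip(0.2388) = 0.2388
Step 4: Evaluate f.
f(-1.0, 0.2388) = 4.9694


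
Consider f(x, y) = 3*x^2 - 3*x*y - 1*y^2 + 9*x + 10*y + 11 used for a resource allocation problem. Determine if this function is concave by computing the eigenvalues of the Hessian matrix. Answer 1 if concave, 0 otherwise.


The Hessian of f(x,y) = 3*x^2 - 3*x*y - 1*y^2 + 9*x + 10*y + 11 is:
H = [[6, -3], [-3, -2]]
Trace = 6 - 2 = 4
Determinant = 6*-2 - (-3)^2 = -21
Discriminant = (4)^2 - 4*-21 = 100.0
Eigenvalues: lambda_1 = -3.0, lambda_2 = 7.0
The function is not concave.

0


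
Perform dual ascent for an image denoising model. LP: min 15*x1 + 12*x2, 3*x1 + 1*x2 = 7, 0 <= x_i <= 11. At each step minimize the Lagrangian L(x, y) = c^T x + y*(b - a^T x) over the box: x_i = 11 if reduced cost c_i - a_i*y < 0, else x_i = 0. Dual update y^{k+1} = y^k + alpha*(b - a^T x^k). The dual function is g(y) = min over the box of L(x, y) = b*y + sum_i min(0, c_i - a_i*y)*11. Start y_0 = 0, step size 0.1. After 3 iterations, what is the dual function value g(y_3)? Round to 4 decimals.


Dual ascent for LP: min 15*x1 + 12*x2, 3*x1 + 1*x2 = 7, 0 <= x_i <= 11
Step 1: y^k = 0.0, reduced costs: (15.0, 12.0)
  x^k = (0.0, 0.0), subgradient = b - a^T x = 7.0
  y^{k+1} = 0.0 + 0.1*7.0 = 0.7
Step 2: y^k = 0.7, reduced costs: (12.9, 11.3)
  x^k = (0.0, 0.0), subgradient = b - a^T x = 7.0
  y^{k+1} = 0.7 + 0.1*7.0 = 1.4
Step 3: y^k = 1.4, reduced costs: (10.8, 10.6)
  x^k = (0.0, 0.0), subgradient = b - a^T x = 7.0
  y^{k+1} = 1.4 + 0.1*7.0 = 2.1
Dual objective at y_3 = 2.1: reduced costs (8.7, 9.9), box minimizer x = (0.0, 0.0)
g(y_3) = b*y + (c1 - a1*y)*x1 + (c2 - a2*y)*x2 = 7*2.1 + 8.7*0.0 + 9.9*0.0 = 14.7 + 0.0 + 0.0 = 14.7


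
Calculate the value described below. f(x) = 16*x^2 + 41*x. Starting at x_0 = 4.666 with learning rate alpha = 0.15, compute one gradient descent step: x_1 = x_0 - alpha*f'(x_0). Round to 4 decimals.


We compute the gradient at x_0 and apply the update.
f'(x) = 32*x + 41
f'(4.666) = 32*4.666 + 41 = 190.312
x_1 = 4.666 - 0.15*190.312 = -23.8808


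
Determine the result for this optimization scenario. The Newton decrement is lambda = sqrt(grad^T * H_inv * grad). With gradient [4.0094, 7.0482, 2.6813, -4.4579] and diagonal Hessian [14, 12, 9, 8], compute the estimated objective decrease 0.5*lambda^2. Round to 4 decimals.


Step 1: H is diagonal, so H^(-1) * g = [0.2864, 0.5874, 0.2979, -0.5572].
Step 2: g^T H^(-1) g = sum_i g_i^2 / H_ii
  = (4.0094)^2/14 + (7.0482)^2/12 + (2.6813)^2/9 + (-4.4579)^2/8
  = 1.1482 + 4.1398 + 0.7988 + 2.4841 = 8.5709
Step 3: Objective decrease = 0.5 * g^T H^(-1) g = 4.2855


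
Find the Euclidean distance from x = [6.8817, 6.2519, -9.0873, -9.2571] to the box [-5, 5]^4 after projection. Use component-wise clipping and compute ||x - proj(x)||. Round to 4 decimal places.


Project each component onto [-5, 5].
clip(6.8817) = 5.0, clip(6.2519) = 5.0, clip(-9.0873) = -5.0, clip(-9.2571) = -5.0
Projection = [5.0, 5.0, -5.0, -5.0]
Squared diffs: [3.5408, 1.5673, 16.706, 18.1229]
Distance = sqrt(39.937) = 6.3196


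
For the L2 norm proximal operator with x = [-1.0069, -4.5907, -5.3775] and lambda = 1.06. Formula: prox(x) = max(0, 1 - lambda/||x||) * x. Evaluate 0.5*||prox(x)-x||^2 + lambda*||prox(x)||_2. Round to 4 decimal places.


Step 1: Compute ||x||.
||x|| = 7.1418
Step 2: Compute scaling factor.
scale = max(0, 1 - 1.06/7.1418) = 0.8516
Step 3: prox(x) = [-0.8575, -3.9093, -4.5794]
||prox(x)|| = 6.0818
Step 4: Proximal objective.
0.5*||prox-x||^2 = 0.5618
lambda*||prox|| = 6.4467
Total = 7.0086


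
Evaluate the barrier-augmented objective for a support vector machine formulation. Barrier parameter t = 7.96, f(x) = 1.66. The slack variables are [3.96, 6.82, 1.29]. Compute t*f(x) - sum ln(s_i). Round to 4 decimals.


Step 1: Compute log-barrier.
ln values: [1.3762, 1.9199, 0.2546]
phi = -(1.3762 + 1.9199 + 0.2546) = -3.5507
Step 2: Compute augmented objective.
t*f(x) = 7.96*1.66 = 13.2136
Total = 13.2136 - 3.5507 = 9.6629


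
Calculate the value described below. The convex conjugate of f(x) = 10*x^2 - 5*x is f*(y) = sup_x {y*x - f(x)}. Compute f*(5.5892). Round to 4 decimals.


f*(y) = sup_x {y*x - a*x^2 - b*x} = sup_x {(y-b)*x - a*x^2}
FOC: (y - b) - 2a*x = 0 => x* = (y - b)/(2a)
x* = (5.5892 + 5)/(2*10) = 0.5295
f*(5.5892) = (y-b)^2/(4a) = (5.5892 + 5)^2/(4*10)
= 112.1312/40 = 2.8033
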